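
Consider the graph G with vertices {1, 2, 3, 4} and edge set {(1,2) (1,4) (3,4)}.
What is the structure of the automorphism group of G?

Z_2

The degree sequence is [2, 1, 1, 2]; the two degree-1 vertices 2 and 3 are the ends of a path, so G = P_4. A path has exactly one nontrivial symmetry — reversal — giving Aut(G) of order 2.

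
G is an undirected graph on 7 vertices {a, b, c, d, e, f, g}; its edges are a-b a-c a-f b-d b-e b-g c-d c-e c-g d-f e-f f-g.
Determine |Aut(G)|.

144

The vertices split by degree into {b, c, f} (degree 4) and {a, d, e, g} (degree 3); every edge runs between the two parts, so G is the complete bipartite graph K_{3,4}. The parts have unequal sizes, so no automorphism swaps them; each part is permuted independently, giving S_3 × S_4 of order 3!·4! = 144.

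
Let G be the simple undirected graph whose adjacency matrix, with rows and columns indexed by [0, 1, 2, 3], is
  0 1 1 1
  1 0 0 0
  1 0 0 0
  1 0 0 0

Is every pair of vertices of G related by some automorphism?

No

Vertex 0 is the only vertex of degree 3, so every automorphism fixes it; G is not vertex-transitive.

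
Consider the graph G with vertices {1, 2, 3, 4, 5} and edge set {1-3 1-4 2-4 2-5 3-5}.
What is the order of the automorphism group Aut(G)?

Every vertex has degree 2 and the graph is connected, so G is the 5-cycle C_5. C_5 has 5 rotations and 5 reflections, so Aut(C_5) ≅ D_5 of order 10.

10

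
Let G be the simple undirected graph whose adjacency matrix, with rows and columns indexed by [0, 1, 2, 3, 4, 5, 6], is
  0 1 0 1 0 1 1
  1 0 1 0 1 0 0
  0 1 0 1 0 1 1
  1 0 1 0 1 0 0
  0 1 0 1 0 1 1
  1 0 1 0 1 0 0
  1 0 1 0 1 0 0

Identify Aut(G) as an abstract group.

The vertices split by degree into {0, 2, 4} (degree 4) and {1, 3, 5, 6} (degree 3); every edge runs between the two parts, so G is the complete bipartite graph K_{3,4}. Automorphisms preserve the bipartition setwise (since the parts differ in size) and act as S_4 × S_3 within it; |Aut| = 144.

S_4 × S_3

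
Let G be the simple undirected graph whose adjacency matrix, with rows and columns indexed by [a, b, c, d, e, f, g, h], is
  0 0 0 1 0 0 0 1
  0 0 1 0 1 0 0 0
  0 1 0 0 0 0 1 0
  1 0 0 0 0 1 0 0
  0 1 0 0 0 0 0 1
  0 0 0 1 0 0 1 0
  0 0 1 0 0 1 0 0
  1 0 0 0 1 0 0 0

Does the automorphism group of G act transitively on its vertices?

G is 2-regular and connected on 8 vertices, i.e. the cycle C_8. C_8 has 8 rotations and 8 reflections, so Aut(C_8) ≅ D_8 of order 16. Under this action every vertex can be carried to every other, so G is vertex-transitive.

Yes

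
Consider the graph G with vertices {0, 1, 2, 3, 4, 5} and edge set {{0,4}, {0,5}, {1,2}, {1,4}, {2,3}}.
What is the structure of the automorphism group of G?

C_2

The degree sequence is [2, 2, 2, 1, 2, 1]; the two degree-1 vertices 3 and 5 are the ends of a path, so G = P_6. The only nontrivial automorphism of a path is the end-to-end reflection, so Aut(G) ≅ Z_2.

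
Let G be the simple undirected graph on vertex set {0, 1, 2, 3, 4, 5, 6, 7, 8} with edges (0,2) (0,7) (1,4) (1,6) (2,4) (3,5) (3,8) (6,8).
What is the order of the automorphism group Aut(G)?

The degree sequence is [2, 2, 2, 2, 2, 1, 2, 1, 2]; the two degree-1 vertices 5 and 7 are the ends of a path, so G = P_9. The only nontrivial automorphism of a path is the end-to-end reflection, so Aut(G) ≅ Z_2.

2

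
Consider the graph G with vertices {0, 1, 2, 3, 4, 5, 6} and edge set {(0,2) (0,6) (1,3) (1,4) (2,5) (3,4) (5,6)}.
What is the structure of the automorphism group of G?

G has two connected components, {0, 2, 5, 6} and {1, 3, 4}; each is 2-regular, so G = C_4 ⊔ C_3. No automorphism exchanges components of different sizes, hence Aut(G) is the direct product D_3 × D_4, order 48.

D_3 × D_4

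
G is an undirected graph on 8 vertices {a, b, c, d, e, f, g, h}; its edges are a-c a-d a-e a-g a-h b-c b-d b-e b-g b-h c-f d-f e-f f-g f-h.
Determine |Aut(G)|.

720

The vertices split by degree into {a, b, f} (degree 5) and {c, d, e, g, h} (degree 3); every edge runs between the two parts, so G is the complete bipartite graph K_{3,5}. Automorphisms preserve the bipartition setwise (since the parts differ in size) and act as S_3 × S_5 within it; |Aut| = 720.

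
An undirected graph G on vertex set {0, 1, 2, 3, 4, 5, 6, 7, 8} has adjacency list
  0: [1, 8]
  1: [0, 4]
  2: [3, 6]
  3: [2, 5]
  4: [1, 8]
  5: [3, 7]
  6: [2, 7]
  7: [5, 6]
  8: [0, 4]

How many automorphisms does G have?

80

G has two connected components, {2, 3, 5, 6, 7} and {0, 1, 4, 8}; each is 2-regular, so G = C_5 ⊔ C_4. No automorphism exchanges components of different sizes, hence Aut(G) is the direct product D_4 × D_5, order 80.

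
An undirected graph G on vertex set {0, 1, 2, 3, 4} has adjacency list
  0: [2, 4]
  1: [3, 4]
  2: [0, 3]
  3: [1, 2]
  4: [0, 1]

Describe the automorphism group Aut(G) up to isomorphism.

D_5

G is 2-regular and connected on 5 vertices, i.e. the cycle C_5. C_5 has 5 rotations and 5 reflections, so Aut(C_5) ≅ D_5 of order 10.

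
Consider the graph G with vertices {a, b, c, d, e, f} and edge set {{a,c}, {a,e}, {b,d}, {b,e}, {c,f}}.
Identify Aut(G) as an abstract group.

the cyclic group of order 2

The degree sequence is [2, 2, 2, 1, 2, 1]; the two degree-1 vertices d and f are the ends of a path, so G = P_6. A path has exactly one nontrivial symmetry — reversal — giving Aut(G) of order 2.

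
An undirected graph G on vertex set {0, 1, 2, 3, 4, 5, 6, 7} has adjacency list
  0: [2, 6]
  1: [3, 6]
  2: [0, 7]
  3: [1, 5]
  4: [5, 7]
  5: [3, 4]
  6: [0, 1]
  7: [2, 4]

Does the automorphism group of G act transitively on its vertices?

Yes

Every vertex has degree 2 and the graph is connected, so G is the 8-cycle C_8. The automorphisms of the 8-cycle are exactly the symmetries of a regular 8-gon: the dihedral group D_8, |D_8| = 16. This group acts transitively on the 8 vertices.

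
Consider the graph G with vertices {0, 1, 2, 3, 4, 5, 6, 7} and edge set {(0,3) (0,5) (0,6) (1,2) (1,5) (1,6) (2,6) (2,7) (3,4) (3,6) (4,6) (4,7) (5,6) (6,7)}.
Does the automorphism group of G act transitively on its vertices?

Vertex 6 is the only vertex of degree 7, so every automorphism fixes it; G is not vertex-transitive.

No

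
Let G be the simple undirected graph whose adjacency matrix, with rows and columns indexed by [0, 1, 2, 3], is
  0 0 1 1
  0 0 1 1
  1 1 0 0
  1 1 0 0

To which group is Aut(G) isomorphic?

G is 2-regular and connected on 4 vertices, i.e. the cycle C_4. The automorphisms of the 4-cycle are exactly the symmetries of a regular 4-gon: the dihedral group D_4, |D_4| = 8.

D_4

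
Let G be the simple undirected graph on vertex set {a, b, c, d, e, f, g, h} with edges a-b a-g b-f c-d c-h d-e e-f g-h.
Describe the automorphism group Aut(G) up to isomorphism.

Every vertex has degree 2 and the graph is connected, so G is the 8-cycle C_8. The automorphisms of the 8-cycle are exactly the symmetries of a regular 8-gon: the dihedral group D_8, |D_8| = 16.

D_8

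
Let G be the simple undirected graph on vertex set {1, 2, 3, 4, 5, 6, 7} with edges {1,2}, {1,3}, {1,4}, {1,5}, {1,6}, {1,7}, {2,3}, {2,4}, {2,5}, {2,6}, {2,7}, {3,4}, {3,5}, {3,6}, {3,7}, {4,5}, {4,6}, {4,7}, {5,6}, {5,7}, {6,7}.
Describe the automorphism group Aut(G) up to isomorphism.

All 7 vertices are pairwise adjacent: G = K_7. Any permutation of the 7 vertices preserves K_7, so Aut(K_7) = S_7 of order 7! = 5040.

the symmetric group on 7 letters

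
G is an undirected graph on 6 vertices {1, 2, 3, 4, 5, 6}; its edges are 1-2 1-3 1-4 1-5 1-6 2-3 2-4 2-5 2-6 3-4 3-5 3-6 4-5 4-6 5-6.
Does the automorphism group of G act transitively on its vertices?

Every vertex has degree 5, so G is the complete graph K_6. Any permutation of the 6 vertices preserves K_6, so Aut(K_6) = S_6 of order 6! = 720. This group acts transitively on the 6 vertices.

Yes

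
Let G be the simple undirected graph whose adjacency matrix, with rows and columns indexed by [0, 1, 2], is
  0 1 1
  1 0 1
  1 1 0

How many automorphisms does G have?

6

Every vertex has degree 2, so G is the complete graph K_3. Every bijection on the vertex set is an automorphism of K_3; hence Aut(K_3) ≅ S_3, order 6.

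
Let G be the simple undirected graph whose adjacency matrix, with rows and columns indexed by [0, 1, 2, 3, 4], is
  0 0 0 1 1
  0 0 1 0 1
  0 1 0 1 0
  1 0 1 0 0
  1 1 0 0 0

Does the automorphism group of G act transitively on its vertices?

Yes

G is 2-regular and connected on 5 vertices, i.e. the cycle C_5. The automorphisms of the 5-cycle are exactly the symmetries of a regular 5-gon: the dihedral group D_5, |D_5| = 10. This group acts transitively on the 5 vertices.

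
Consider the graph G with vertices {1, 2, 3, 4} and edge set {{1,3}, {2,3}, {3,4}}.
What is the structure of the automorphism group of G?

Vertex 3 has degree 3 and every other vertex has degree 1, so G is the star K_{1,3} with centre 3. The 3 leaves are pairwise interchangeable while the centre is fixed, giving Aut(G) = S_3.

S_3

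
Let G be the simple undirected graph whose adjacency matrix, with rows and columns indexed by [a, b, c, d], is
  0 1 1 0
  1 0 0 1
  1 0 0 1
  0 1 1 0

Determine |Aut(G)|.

G is 2-regular and bipartite with parts {a, d} and {b, c} (each part is independent and every cross-pair is an edge), so G = K_{2,2}. Aut(K_{2,2}) is the wreath product S_2 ≀ Z_2: permute within each part, then optionally swap the parts; |Aut| = 2·(2!)² = 8.

8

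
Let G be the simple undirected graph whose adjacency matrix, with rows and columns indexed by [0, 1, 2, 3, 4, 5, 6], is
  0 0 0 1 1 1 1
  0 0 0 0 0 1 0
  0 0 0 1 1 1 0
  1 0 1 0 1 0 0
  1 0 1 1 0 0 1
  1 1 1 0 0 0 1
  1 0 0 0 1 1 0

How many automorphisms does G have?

The degree sequence is [4, 1, 3, 3, 4, 4, 3]. Checking the degree-preserving permutations of the vertex set shows that none except the identity preserves every edge, so Aut(G) is trivial.

1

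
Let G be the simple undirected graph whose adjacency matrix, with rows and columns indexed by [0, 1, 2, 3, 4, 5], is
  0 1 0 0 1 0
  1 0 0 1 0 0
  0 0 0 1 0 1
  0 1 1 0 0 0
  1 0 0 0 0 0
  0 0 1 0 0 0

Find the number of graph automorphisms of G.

The degree sequence is [2, 2, 2, 2, 1, 1]; the two degree-1 vertices 4 and 5 are the ends of a path, so G = P_6. A path has exactly one nontrivial symmetry — reversal — giving Aut(G) of order 2.

2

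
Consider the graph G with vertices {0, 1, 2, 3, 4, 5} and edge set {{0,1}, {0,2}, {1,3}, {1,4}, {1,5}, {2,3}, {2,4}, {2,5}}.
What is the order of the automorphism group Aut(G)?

The vertices split by degree into {1, 2} (degree 4) and {0, 3, 4, 5} (degree 2); every edge runs between the two parts, so G is the complete bipartite graph K_{2,4}. Automorphisms preserve the bipartition setwise (since the parts differ in size) and act as S_4 × S_2 within it; |Aut| = 48.

48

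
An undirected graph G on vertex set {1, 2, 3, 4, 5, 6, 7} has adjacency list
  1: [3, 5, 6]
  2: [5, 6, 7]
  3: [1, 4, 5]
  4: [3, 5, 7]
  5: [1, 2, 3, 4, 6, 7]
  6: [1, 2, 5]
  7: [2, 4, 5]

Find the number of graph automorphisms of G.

12

Vertex 5 is the unique vertex of degree 6; the remaining 6 vertices each have degree 3 and induce a cycle, so G is the wheel on 7 vertices with hub 5. Every automorphism fixes the hub and acts on the rim 6-cycle, so Aut(G) ≅ Aut(C_6) = D_6 of order 12.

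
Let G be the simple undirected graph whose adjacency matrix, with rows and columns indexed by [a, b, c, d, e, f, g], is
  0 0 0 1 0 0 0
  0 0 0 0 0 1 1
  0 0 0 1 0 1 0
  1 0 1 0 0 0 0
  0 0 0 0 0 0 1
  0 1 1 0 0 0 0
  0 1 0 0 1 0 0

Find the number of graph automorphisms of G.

The degree sequence is [1, 2, 2, 2, 1, 2, 2]; the two degree-1 vertices a and e are the ends of a path, so G = P_7. The only nontrivial automorphism of a path is the end-to-end reflection, so Aut(G) ≅ Z_2.

2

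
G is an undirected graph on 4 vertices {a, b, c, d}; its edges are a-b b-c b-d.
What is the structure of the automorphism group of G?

Vertex b has degree 3 and every other vertex has degree 1, so G is the star K_{1,3} with centre b. The 3 leaves are pairwise interchangeable while the centre is fixed, giving Aut(G) = S_3.

the symmetric group on 3 letters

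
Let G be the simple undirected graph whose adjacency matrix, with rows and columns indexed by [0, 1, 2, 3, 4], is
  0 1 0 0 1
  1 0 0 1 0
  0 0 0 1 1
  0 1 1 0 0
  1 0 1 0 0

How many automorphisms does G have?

G is 2-regular and connected on 5 vertices, i.e. the cycle C_5. The automorphisms of the 5-cycle are exactly the symmetries of a regular 5-gon: the dihedral group D_5, |D_5| = 10.

10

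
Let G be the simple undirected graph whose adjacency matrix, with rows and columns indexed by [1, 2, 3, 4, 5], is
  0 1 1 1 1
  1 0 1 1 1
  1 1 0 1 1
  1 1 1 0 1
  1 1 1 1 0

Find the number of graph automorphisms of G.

Every vertex has degree 4, so G is the complete graph K_5. Every bijection on the vertex set is an automorphism of K_5; hence Aut(K_5) ≅ S_5, order 120.

120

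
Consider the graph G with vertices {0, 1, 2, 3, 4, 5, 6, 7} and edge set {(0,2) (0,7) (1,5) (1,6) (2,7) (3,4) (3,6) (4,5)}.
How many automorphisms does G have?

60

G has two connected components, {1, 3, 4, 5, 6} and {0, 2, 7}; each is 2-regular, so G = C_5 ⊔ C_3. The components are non-isomorphic (different sizes), so Aut(G) = Aut(C_5) × Aut(C_3) = D_5 × D_3 of order 10·6 = 60.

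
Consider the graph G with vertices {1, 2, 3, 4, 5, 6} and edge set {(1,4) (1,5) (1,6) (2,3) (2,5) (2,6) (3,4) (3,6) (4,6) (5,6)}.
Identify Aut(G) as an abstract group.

Vertex 6 is the unique vertex of degree 5; the remaining 5 vertices each have degree 3 and induce a cycle, so G is the wheel on 6 vertices with hub 6. With the hub fixed, the remaining symmetry is that of the rim cycle C_5, giving the dihedral group D_5.

the dihedral group of order 10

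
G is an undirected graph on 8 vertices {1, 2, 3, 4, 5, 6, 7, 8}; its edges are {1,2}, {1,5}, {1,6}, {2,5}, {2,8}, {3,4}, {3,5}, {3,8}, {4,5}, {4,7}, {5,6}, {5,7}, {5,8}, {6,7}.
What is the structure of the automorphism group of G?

Vertex 5 is the unique vertex of degree 7; the remaining 7 vertices each have degree 3 and induce a cycle, so G is the wheel on 8 vertices with hub 5. Every automorphism fixes the hub and acts on the rim 7-cycle, so Aut(G) ≅ Aut(C_7) = D_7 of order 14.

the dihedral group of order 14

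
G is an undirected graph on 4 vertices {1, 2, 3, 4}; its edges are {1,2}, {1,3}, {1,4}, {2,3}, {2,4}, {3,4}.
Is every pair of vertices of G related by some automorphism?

Yes

Every vertex has degree 3, so G is the complete graph K_4. Every bijection on the vertex set is an automorphism of K_4; hence Aut(K_4) ≅ S_4, order 24. Under this action every vertex can be carried to every other, so G is vertex-transitive.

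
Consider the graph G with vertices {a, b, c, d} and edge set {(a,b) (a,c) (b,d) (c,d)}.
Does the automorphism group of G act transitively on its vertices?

G is 2-regular and bipartite on 2^2 = 4 vertices with girth 4; it is the hypercube graph Q_2. Aut(Q_2) consists of the signed permutations of the 2 coordinate axes: 2! permutations times 2^2 sign flips, so |Aut| = 2^2·2! = 8. This group acts transitively on the 4 vertices.

Yes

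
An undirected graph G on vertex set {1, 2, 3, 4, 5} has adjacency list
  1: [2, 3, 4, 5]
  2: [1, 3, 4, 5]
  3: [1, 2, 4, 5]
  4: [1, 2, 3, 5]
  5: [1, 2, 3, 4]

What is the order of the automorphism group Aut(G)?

All 5 vertices are pairwise adjacent: G = K_5. Every bijection on the vertex set is an automorphism of K_5; hence Aut(K_5) ≅ S_5, order 120.

120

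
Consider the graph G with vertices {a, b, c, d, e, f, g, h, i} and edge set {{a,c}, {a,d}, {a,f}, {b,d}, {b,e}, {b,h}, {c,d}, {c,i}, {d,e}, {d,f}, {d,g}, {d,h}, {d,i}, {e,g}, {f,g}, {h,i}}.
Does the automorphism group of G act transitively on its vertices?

No

Vertex d is the only vertex of degree 8, so every automorphism fixes it; G is not vertex-transitive.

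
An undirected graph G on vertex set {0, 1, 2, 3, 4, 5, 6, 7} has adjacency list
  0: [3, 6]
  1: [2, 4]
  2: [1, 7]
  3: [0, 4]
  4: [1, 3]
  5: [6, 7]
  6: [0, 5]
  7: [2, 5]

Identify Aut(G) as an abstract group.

Every vertex has degree 2 and the graph is connected, so G is the 8-cycle C_8. The automorphisms of the 8-cycle are exactly the symmetries of a regular 8-gon: the dihedral group D_8, |D_8| = 16.

the dihedral group of order 16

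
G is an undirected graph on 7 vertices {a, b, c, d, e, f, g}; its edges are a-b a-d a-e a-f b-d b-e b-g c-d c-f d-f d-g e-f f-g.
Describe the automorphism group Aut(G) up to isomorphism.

Degrees alone do not determine every vertex (e.g. a and b both have degree 4), but their neighbour-degree multisets differ: N(a) has degrees [3, 4, 5, 5] while N(b) has degrees [3, 3, 4, 5]. Repeating this refinement separates all vertices, so the only automorphism is the identity.

1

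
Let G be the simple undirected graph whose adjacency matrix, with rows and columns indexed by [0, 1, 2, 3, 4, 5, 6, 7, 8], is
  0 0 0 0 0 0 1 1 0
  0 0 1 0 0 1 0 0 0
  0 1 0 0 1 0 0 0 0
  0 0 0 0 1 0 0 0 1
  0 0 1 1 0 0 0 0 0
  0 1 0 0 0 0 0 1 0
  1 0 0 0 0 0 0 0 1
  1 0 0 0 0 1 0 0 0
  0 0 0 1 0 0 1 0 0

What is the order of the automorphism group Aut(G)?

G is 2-regular and connected on 9 vertices, i.e. the cycle C_9. The automorphisms of the 9-cycle are exactly the symmetries of a regular 9-gon: the dihedral group D_9, |D_9| = 18.

18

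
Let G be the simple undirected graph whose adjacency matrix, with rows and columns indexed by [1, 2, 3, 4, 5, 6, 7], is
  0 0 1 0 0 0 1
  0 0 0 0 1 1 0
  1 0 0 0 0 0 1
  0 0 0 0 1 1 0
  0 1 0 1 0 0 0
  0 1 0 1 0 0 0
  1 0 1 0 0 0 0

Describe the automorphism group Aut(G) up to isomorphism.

D_3 × D_4

G has two connected components, {2, 4, 5, 6} and {1, 3, 7}; each is 2-regular, so G = C_4 ⊔ C_3. No automorphism exchanges components of different sizes, hence Aut(G) is the direct product D_3 × D_4, order 48.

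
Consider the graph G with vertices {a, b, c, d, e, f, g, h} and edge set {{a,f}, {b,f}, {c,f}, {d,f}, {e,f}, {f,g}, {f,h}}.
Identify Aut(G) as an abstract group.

Vertex f has degree 7 and every other vertex has degree 1, so G is the star K_{1,7} with centre f. Any automorphism fixes the centre and permutes the 7 leaves freely, so Aut(G) ≅ S_7 of order 7! = 5040.

S_7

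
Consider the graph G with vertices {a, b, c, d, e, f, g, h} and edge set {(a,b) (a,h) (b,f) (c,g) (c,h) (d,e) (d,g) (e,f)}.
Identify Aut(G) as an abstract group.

Every vertex has degree 2 and the graph is connected, so G is the 8-cycle C_8. C_8 has 8 rotations and 8 reflections, so Aut(C_8) ≅ D_8 of order 16.

D_8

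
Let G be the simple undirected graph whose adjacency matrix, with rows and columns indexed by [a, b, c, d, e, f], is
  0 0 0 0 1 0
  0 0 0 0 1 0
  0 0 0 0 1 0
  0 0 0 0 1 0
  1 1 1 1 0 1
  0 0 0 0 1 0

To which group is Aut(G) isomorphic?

Vertex e has degree 5 and every other vertex has degree 1, so G is the star K_{1,5} with centre e. Any automorphism fixes the centre and permutes the 5 leaves freely, so Aut(G) ≅ S_5 of order 5! = 120.

the symmetric group on 5 letters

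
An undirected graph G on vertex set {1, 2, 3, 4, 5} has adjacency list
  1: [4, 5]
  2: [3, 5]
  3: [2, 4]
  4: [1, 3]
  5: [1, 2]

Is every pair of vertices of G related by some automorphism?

Yes

Every vertex has degree 2 and the graph is connected, so G is the 5-cycle C_5. The automorphisms of the 5-cycle are exactly the symmetries of a regular 5-gon: the dihedral group D_5, |D_5| = 10. This group acts transitively on the 5 vertices.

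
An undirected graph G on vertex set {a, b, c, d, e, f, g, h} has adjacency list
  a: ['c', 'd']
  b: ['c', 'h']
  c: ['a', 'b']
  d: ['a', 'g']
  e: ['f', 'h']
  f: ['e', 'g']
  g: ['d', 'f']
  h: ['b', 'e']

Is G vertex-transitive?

Every vertex has degree 2 and the graph is connected, so G is the 8-cycle C_8. C_8 has 8 rotations and 8 reflections, so Aut(C_8) ≅ D_8 of order 16. This group acts transitively on the 8 vertices.

Yes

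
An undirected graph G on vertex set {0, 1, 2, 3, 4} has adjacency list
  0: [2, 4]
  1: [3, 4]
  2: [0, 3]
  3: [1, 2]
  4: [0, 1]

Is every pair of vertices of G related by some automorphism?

Yes

Every vertex has degree 2 and the graph is connected, so G is the 5-cycle C_5. C_5 has 5 rotations and 5 reflections, so Aut(C_5) ≅ D_5 of order 10. Under this action every vertex can be carried to every other, so G is vertex-transitive.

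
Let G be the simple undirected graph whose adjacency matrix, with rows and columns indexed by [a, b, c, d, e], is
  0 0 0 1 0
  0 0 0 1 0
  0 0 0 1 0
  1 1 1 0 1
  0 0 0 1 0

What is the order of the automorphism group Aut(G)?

Vertex d has degree 4 and every other vertex has degree 1, so G is the star K_{1,4} with centre d. The 4 leaves are pairwise interchangeable while the centre is fixed, giving Aut(G) = S_4.

24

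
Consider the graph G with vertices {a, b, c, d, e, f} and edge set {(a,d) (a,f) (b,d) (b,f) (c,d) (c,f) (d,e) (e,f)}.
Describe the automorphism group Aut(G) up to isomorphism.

S_4 × S_2

The vertices split by degree into {d, f} (degree 4) and {a, b, c, e} (degree 2); every edge runs between the two parts, so G is the complete bipartite graph K_{2,4}. The parts have unequal sizes, so no automorphism swaps them; each part is permuted independently, giving S_4 × S_2 of order 4!·2! = 48.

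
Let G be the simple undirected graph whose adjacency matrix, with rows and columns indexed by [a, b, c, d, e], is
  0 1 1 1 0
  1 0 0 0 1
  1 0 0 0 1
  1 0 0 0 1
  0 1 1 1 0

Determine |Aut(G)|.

The vertices split by degree into {a, e} (degree 3) and {b, c, d} (degree 2); every edge runs between the two parts, so G is the complete bipartite graph K_{2,3}. Automorphisms preserve the bipartition setwise (since the parts differ in size) and act as S_2 × S_3 within it; |Aut| = 12.

12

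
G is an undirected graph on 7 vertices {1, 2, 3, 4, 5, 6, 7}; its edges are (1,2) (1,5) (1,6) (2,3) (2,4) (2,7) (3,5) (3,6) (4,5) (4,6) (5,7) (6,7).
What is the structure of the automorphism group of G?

S_4 × S_3

The vertices split by degree into {2, 5, 6} (degree 4) and {1, 3, 4, 7} (degree 3); every edge runs between the two parts, so G is the complete bipartite graph K_{3,4}. The parts have unequal sizes, so no automorphism swaps them; each part is permuted independently, giving S_4 × S_3 of order 4!·3! = 144.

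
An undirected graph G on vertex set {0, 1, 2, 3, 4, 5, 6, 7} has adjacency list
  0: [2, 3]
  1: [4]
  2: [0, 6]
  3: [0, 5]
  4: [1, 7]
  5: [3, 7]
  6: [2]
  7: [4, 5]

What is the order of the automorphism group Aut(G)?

2

The degree sequence is [2, 1, 2, 2, 2, 2, 1, 2]; the two degree-1 vertices 1 and 6 are the ends of a path, so G = P_8. The only nontrivial automorphism of a path is the end-to-end reflection, so Aut(G) ≅ Z_2.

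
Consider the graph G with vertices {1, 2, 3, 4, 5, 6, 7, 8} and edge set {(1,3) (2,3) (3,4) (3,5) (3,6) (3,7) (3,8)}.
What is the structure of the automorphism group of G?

S_7

Vertex 3 has degree 7 and every other vertex has degree 1, so G is the star K_{1,7} with centre 3. Any automorphism fixes the centre and permutes the 7 leaves freely, so Aut(G) ≅ S_7 of order 7! = 5040.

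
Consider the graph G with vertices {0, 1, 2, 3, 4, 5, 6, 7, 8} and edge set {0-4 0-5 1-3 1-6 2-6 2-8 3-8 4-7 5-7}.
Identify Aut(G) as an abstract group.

G has two connected components, {1, 2, 3, 6, 8} and {0, 4, 5, 7}; each is 2-regular, so G = C_5 ⊔ C_4. No automorphism exchanges components of different sizes, hence Aut(G) is the direct product D_5 × D_4, order 80.

D_5 × D_4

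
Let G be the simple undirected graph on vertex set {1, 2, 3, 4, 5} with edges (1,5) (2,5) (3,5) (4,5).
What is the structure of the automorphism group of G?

S_4

Vertex 5 has degree 4 and every other vertex has degree 1, so G is the star K_{1,4} with centre 5. The 4 leaves are pairwise interchangeable while the centre is fixed, giving Aut(G) = S_4.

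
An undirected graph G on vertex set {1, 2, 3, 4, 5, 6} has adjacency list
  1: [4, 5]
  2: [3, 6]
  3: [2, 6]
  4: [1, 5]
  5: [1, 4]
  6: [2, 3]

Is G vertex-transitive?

G has two connected components, {1, 4, 5} and {2, 3, 6}; each is 2-regular, so G = C_3 ⊔ C_3. Aut of a disjoint union of two copies of C_3 is the wreath product D_3 ≀ Z_2, of order 2·6² = 72. Under this action every vertex can be carried to every other, so G is vertex-transitive.

Yes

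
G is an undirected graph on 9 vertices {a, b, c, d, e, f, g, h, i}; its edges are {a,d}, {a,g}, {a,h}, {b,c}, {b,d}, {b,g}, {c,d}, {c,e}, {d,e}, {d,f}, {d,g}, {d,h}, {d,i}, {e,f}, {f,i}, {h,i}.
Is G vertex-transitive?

Vertex d is the only vertex of degree 8, so every automorphism fixes it; G is not vertex-transitive.

No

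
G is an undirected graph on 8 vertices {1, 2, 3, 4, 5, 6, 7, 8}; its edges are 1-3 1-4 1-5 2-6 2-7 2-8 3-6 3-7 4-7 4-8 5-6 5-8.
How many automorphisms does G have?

48

G is 3-regular and bipartite on 2^3 = 8 vertices with girth 4; it is the hypercube graph Q_3. The symmetry group of the 3-cube is the hyperoctahedral group B_3 = Z_2 ≀ S_3, of order 2^3·3! = 48.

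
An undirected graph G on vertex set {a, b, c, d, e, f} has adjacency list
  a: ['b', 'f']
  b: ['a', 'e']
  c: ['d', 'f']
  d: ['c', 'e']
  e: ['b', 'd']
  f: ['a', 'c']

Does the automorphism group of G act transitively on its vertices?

Yes

G is 2-regular and connected on 6 vertices, i.e. the cycle C_6. The automorphisms of the 6-cycle are exactly the symmetries of a regular 6-gon: the dihedral group D_6, |D_6| = 12. This group acts transitively on the 6 vertices.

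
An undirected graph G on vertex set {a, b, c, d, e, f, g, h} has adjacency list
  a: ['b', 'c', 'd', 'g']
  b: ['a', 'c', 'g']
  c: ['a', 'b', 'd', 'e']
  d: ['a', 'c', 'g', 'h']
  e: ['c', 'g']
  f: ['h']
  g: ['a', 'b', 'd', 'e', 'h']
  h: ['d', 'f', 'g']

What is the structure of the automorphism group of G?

The degree sequence is [4, 3, 4, 4, 2, 1, 5, 3]. Checking the degree-preserving permutations of the vertex set shows that none except the identity preserves every edge, so Aut(G) is trivial.

{e}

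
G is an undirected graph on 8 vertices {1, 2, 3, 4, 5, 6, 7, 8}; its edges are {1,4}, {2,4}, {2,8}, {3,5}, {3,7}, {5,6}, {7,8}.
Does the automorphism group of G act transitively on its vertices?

Automorphisms preserve degree, but G has vertices of degree 1 and vertices of degree 2; no automorphism maps one to the other, so G is not vertex-transitive.

No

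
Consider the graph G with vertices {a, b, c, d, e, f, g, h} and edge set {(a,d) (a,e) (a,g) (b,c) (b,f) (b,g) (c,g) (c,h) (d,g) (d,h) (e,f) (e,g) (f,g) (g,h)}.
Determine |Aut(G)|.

Vertex g is the unique vertex of degree 7; the remaining 7 vertices each have degree 3 and induce a cycle, so G is the wheel on 8 vertices with hub g. Every automorphism fixes the hub and acts on the rim 7-cycle, so Aut(G) ≅ Aut(C_7) = D_7 of order 14.

14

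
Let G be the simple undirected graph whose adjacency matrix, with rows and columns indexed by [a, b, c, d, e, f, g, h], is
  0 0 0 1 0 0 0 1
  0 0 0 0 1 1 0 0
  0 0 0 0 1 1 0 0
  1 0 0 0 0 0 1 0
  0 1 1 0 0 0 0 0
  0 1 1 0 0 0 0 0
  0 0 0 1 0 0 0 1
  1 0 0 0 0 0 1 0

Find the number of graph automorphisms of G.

G has two connected components, {b, c, e, f} and {a, d, g, h}; each is 2-regular, so G = C_4 ⊔ C_4. With two isomorphic components, Aut(G) = Aut(C_4) ≀ S_2 = (D_4 × D_4) ⋊ Z_2: permute each cycle by D_4, then optionally swap the two cycles. Order 2·(2·4)² = 128.

128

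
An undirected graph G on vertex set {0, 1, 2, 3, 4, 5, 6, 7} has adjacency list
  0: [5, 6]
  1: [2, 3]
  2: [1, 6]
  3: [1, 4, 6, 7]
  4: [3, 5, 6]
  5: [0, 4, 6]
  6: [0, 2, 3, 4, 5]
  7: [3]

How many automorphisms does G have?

Degrees alone do not determine every vertex (e.g. 0 and 1 both have degree 2), but their neighbour-degree multisets differ: N(0) has degrees [3, 5] while N(1) has degrees [2, 4]. Repeating this refinement separates all vertices, so the only automorphism is the identity.

1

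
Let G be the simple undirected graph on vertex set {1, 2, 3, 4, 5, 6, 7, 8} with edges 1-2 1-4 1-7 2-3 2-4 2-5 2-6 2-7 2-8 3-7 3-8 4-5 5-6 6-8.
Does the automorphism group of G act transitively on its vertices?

No

Vertex 2 is the only vertex of degree 7, so every automorphism fixes it; G is not vertex-transitive.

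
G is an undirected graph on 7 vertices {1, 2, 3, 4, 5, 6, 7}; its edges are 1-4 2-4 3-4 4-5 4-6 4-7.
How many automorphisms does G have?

720

Vertex 4 has degree 6 and every other vertex has degree 1, so G is the star K_{1,6} with centre 4. Any automorphism fixes the centre and permutes the 6 leaves freely, so Aut(G) ≅ S_6 of order 6! = 720.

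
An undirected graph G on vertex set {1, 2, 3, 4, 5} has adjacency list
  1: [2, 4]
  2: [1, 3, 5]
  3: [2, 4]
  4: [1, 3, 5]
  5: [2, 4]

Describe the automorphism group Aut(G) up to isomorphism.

The vertices split by degree into {2, 4} (degree 3) and {1, 3, 5} (degree 2); every edge runs between the two parts, so G is the complete bipartite graph K_{2,3}. Automorphisms preserve the bipartition setwise (since the parts differ in size) and act as S_3 × S_2 within it; |Aut| = 12.

S_3 × S_2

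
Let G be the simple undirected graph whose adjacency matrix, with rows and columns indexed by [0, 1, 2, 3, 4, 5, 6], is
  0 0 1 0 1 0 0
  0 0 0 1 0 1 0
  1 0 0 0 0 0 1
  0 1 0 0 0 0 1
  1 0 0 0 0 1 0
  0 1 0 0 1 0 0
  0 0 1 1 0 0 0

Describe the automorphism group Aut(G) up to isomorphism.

the dihedral group of order 14

Every vertex has degree 2 and the graph is connected, so G is the 7-cycle C_7. The automorphisms of the 7-cycle are exactly the symmetries of a regular 7-gon: the dihedral group D_7, |D_7| = 14.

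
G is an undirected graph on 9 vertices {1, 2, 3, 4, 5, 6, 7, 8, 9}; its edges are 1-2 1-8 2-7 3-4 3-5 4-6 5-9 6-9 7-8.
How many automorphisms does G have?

80

G has two connected components, {3, 4, 5, 6, 9} and {1, 2, 7, 8}; each is 2-regular, so G = C_5 ⊔ C_4. No automorphism exchanges components of different sizes, hence Aut(G) is the direct product D_4 × D_5, order 80.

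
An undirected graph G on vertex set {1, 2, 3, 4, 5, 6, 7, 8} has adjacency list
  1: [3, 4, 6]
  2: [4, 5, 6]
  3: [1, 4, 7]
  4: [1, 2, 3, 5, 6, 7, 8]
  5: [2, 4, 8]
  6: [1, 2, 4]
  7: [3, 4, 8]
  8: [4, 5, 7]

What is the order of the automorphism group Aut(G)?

14

Vertex 4 is the unique vertex of degree 7; the remaining 7 vertices each have degree 3 and induce a cycle, so G is the wheel on 8 vertices with hub 4. Every automorphism fixes the hub and acts on the rim 7-cycle, so Aut(G) ≅ Aut(C_7) = D_7 of order 14.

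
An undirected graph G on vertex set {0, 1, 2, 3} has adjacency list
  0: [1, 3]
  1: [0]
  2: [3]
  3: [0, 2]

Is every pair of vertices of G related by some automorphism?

Automorphisms preserve degree, but G has vertices of degree 1 and vertices of degree 2; no automorphism maps one to the other, so G is not vertex-transitive.

No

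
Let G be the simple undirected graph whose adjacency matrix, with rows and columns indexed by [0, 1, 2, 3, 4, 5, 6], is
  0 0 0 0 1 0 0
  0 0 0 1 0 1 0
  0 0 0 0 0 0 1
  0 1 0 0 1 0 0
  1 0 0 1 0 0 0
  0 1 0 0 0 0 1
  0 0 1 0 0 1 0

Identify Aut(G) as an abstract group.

The degree sequence is [1, 2, 1, 2, 2, 2, 2]; the two degree-1 vertices 0 and 2 are the ends of a path, so G = P_7. The only nontrivial automorphism of a path is the end-to-end reflection, so Aut(G) ≅ Z_2.

C_2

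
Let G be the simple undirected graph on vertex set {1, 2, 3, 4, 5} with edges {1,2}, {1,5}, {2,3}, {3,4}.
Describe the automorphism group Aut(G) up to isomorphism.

The degree sequence is [2, 2, 2, 1, 1]; the two degree-1 vertices 4 and 5 are the ends of a path, so G = P_5. The only nontrivial automorphism of a path is the end-to-end reflection, so Aut(G) ≅ Z_2.

the cyclic group of order 2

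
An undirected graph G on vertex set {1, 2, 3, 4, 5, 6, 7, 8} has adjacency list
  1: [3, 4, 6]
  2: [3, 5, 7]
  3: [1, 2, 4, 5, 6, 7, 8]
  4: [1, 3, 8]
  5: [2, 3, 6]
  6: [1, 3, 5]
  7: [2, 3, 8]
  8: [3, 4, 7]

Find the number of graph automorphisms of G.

14

Vertex 3 is the unique vertex of degree 7; the remaining 7 vertices each have degree 3 and induce a cycle, so G is the wheel on 8 vertices with hub 3. With the hub fixed, the remaining symmetry is that of the rim cycle C_7, giving the dihedral group D_7.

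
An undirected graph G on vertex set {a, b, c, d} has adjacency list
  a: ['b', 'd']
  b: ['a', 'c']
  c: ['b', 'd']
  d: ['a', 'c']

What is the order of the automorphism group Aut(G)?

8

G is 2-regular and bipartite on 2^2 = 4 vertices with girth 4; it is the hypercube graph Q_2. The symmetry group of the 2-cube is the hyperoctahedral group B_2 = Z_2 ≀ S_2, of order 2^2·2! = 8.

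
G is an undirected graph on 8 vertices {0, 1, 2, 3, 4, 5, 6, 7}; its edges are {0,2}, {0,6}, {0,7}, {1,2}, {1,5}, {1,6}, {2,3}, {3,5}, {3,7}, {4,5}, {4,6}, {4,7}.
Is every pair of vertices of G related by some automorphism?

G is 3-regular and bipartite on 2^3 = 8 vertices with girth 4; it is the hypercube graph Q_3. Aut(Q_3) consists of the signed permutations of the 3 coordinate axes: 3! permutations times 2^3 sign flips, so |Aut| = 2^3·3! = 48. This group acts transitively on the 8 vertices.

Yes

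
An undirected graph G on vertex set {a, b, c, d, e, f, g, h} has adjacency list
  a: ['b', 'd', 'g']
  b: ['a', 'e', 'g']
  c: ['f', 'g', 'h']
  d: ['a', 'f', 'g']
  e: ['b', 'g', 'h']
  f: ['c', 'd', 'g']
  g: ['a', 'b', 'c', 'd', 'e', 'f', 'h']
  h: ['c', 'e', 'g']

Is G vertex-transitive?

No

Vertex g is the only vertex of degree 7, so every automorphism fixes it; G is not vertex-transitive.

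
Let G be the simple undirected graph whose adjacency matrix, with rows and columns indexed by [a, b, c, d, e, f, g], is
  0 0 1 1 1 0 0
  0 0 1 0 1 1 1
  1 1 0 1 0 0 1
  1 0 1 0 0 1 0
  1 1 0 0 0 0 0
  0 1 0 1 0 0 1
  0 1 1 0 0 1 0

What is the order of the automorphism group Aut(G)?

1

The degree sequence is [3, 4, 4, 3, 2, 3, 3]. Checking the degree-preserving permutations of the vertex set shows that none except the identity preserves every edge, so Aut(G) is trivial.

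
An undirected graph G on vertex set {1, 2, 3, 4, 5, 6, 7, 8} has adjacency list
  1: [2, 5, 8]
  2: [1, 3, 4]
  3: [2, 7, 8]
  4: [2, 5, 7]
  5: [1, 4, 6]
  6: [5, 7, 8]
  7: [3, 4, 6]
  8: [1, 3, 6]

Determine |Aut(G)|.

G is 3-regular and bipartite on 2^3 = 8 vertices with girth 4; it is the hypercube graph Q_3. The symmetry group of the 3-cube is the hyperoctahedral group B_3 = Z_2 ≀ S_3, of order 2^3·3! = 48.

48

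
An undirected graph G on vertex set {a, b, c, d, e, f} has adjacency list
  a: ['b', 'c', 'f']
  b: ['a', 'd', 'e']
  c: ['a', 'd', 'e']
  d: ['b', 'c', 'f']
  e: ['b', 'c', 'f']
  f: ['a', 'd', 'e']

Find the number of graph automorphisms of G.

72

G is 3-regular and bipartite with parts {b, c, f} and {a, d, e} (each part is independent and every cross-pair is an edge), so G = K_{3,3}. Aut(K_{3,3}) is the wreath product S_3 ≀ Z_2: permute within each part, then optionally swap the parts; |Aut| = 2·(3!)² = 72.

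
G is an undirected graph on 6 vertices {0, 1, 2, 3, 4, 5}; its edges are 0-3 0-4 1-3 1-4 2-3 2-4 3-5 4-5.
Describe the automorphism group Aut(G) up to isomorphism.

The vertices split by degree into {3, 4} (degree 4) and {0, 1, 2, 5} (degree 2); every edge runs between the two parts, so G is the complete bipartite graph K_{2,4}. Automorphisms preserve the bipartition setwise (since the parts differ in size) and act as S_2 × S_4 within it; |Aut| = 48.

S_2 × S_4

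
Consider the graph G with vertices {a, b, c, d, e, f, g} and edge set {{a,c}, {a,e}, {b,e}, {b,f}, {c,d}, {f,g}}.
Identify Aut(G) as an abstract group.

the cyclic group of order 2

The degree sequence is [2, 2, 2, 1, 2, 2, 1]; the two degree-1 vertices d and g are the ends of a path, so G = P_7. The only nontrivial automorphism of a path is the end-to-end reflection, so Aut(G) ≅ Z_2.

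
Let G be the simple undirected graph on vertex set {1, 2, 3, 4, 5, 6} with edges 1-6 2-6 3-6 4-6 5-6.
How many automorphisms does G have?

Vertex 6 has degree 5 and every other vertex has degree 1, so G is the star K_{1,5} with centre 6. The 5 leaves are pairwise interchangeable while the centre is fixed, giving Aut(G) = S_5.

120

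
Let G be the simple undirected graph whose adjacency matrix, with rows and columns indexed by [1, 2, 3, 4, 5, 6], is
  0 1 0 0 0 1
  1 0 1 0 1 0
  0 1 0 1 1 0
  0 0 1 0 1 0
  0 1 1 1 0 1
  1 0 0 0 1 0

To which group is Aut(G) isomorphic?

the trivial group

The degree sequence is [2, 3, 3, 2, 4, 2]. Checking the degree-preserving permutations of the vertex set shows that none except the identity preserves every edge, so Aut(G) is trivial.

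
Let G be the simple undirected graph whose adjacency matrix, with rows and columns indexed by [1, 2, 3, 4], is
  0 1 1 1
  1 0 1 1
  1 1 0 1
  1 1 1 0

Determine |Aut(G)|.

24

Every vertex has degree 3, so G is the complete graph K_4. Every bijection on the vertex set is an automorphism of K_4; hence Aut(K_4) ≅ S_4, order 24.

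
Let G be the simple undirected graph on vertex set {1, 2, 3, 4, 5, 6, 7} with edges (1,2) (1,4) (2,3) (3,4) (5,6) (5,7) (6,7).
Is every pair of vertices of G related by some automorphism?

No

G has two connected components, {1, 2, 3, 4} and {5, 6, 7}; each is 2-regular, so G = C_4 ⊔ C_3. The orbit of 1 under Aut(G) is {1, 2, 3, 4}, which does not contain 5, so G is not vertex-transitive.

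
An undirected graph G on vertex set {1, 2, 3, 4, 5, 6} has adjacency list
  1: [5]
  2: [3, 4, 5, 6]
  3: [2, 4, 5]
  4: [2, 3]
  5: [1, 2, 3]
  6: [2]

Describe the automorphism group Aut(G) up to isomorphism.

{e}

Degrees alone do not determine every vertex (e.g. 1 and 6 both have degree 1), but their neighbour-degree multisets differ: N(1) has degrees [3] while N(6) has degrees [4]. Repeating this refinement separates all vertices, so the only automorphism is the identity.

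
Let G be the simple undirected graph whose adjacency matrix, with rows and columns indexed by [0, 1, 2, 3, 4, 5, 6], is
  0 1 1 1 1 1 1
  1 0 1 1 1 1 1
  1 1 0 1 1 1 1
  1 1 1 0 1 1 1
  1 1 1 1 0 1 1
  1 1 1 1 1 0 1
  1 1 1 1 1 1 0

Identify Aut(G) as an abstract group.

S_7

All 7 vertices are pairwise adjacent: G = K_7. Every bijection on the vertex set is an automorphism of K_7; hence Aut(K_7) ≅ S_7, order 5040.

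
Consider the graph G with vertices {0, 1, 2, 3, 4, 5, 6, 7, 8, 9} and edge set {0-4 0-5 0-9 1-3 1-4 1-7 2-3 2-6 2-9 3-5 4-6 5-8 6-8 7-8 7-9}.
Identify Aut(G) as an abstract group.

G is 3-regular on 10 vertices with no triangles and no 4-cycles (girth 5): this is the Petersen graph. Viewing the Petersen graph as the Kneser graph K(5,2) — vertices are 2-subsets of {1,…,5}, edges join disjoint pairs — its automorphisms are exactly the permutations of the 5-element set, so Aut ≅ S_5 of order 120.

S_5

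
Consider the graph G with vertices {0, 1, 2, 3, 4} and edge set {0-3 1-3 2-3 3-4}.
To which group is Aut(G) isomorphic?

S_4

Vertex 3 has degree 4 and every other vertex has degree 1, so G is the star K_{1,4} with centre 3. The 4 leaves are pairwise interchangeable while the centre is fixed, giving Aut(G) = S_4.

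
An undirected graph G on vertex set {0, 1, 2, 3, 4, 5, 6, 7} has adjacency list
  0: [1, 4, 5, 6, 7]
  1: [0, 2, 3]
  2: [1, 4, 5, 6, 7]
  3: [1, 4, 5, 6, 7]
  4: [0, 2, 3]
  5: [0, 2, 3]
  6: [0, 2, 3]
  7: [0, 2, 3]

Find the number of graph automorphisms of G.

The vertices split by degree into {0, 2, 3} (degree 5) and {1, 4, 5, 6, 7} (degree 3); every edge runs between the two parts, so G is the complete bipartite graph K_{3,5}. The parts have unequal sizes, so no automorphism swaps them; each part is permuted independently, giving S_3 × S_5 of order 3!·5! = 720.

720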